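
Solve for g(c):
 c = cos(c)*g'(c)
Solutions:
 g(c) = C1 + Integral(c/cos(c), c)


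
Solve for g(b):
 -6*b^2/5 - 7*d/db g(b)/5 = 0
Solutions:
 g(b) = C1 - 2*b^3/7


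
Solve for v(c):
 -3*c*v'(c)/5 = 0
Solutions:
 v(c) = C1


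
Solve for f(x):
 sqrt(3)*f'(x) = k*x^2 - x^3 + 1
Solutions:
 f(x) = C1 + sqrt(3)*k*x^3/9 - sqrt(3)*x^4/12 + sqrt(3)*x/3


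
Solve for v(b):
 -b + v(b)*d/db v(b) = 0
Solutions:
 v(b) = -sqrt(C1 + b^2)
 v(b) = sqrt(C1 + b^2)


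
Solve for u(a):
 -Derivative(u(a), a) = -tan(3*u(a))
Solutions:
 u(a) = -asin(C1*exp(3*a))/3 + pi/3
 u(a) = asin(C1*exp(3*a))/3


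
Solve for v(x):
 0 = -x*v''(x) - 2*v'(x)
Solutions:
 v(x) = C1 + C2/x


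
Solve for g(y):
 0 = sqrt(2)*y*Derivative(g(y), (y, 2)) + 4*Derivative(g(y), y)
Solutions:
 g(y) = C1 + C2*y^(1 - 2*sqrt(2))


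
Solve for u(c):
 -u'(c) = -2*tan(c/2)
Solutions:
 u(c) = C1 - 4*log(cos(c/2))


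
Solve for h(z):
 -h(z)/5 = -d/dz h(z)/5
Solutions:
 h(z) = C1*exp(z)


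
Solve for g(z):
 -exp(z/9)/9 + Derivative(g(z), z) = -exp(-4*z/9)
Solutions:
 g(z) = C1 + exp(z/9) + 9*exp(-4*z/9)/4


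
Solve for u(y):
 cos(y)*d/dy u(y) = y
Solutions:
 u(y) = C1 + Integral(y/cos(y), y)


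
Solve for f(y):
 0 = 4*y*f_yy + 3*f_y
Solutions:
 f(y) = C1 + C2*y^(1/4)


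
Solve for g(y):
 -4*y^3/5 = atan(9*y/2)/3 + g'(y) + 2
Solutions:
 g(y) = C1 - y^4/5 - y*atan(9*y/2)/3 - 2*y + log(81*y^2 + 4)/27


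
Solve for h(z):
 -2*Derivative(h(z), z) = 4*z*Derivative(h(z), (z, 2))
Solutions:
 h(z) = C1 + C2*sqrt(z)


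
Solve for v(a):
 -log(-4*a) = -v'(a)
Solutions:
 v(a) = C1 + a*log(-a) + a*(-1 + 2*log(2))


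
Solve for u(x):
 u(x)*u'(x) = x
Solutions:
 u(x) = -sqrt(C1 + x^2)
 u(x) = sqrt(C1 + x^2)


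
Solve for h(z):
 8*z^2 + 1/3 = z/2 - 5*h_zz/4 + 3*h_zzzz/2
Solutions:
 h(z) = C1 + C2*z + C3*exp(-sqrt(30)*z/6) + C4*exp(sqrt(30)*z/6) - 8*z^4/15 + z^3/15 - 586*z^2/75


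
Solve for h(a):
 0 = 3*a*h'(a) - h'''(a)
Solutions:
 h(a) = C1 + Integral(C2*airyai(3^(1/3)*a) + C3*airybi(3^(1/3)*a), a)


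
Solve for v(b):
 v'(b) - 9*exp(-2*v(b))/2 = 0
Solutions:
 v(b) = log(-sqrt(C1 + 9*b))
 v(b) = log(C1 + 9*b)/2


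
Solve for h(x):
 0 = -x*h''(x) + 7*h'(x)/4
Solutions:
 h(x) = C1 + C2*x^(11/4)


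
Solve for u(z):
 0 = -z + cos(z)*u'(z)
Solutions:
 u(z) = C1 + Integral(z/cos(z), z)


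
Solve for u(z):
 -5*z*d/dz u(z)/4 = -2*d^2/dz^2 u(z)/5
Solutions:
 u(z) = C1 + C2*erfi(5*z/4)


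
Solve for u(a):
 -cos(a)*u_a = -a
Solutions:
 u(a) = C1 + Integral(a/cos(a), a)


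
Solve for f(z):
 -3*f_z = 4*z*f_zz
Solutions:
 f(z) = C1 + C2*z^(1/4)


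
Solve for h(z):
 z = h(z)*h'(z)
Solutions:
 h(z) = -sqrt(C1 + z^2)
 h(z) = sqrt(C1 + z^2)


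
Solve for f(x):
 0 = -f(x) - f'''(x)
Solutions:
 f(x) = C3*exp(-x) + (C1*sin(sqrt(3)*x/2) + C2*cos(sqrt(3)*x/2))*exp(x/2)


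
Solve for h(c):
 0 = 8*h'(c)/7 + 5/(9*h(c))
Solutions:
 h(c) = -sqrt(C1 - 35*c)/6
 h(c) = sqrt(C1 - 35*c)/6


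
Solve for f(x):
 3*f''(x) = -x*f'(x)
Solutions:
 f(x) = C1 + C2*erf(sqrt(6)*x/6)


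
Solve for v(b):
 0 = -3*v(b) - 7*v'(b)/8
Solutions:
 v(b) = C1*exp(-24*b/7)


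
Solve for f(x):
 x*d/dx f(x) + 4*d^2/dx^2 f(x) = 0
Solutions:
 f(x) = C1 + C2*erf(sqrt(2)*x/4)


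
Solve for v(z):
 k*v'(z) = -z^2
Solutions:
 v(z) = C1 - z^3/(3*k)


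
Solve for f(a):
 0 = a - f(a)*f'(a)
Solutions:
 f(a) = -sqrt(C1 + a^2)
 f(a) = sqrt(C1 + a^2)


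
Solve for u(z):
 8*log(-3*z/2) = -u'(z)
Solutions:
 u(z) = C1 - 8*z*log(-z) + 8*z*(-log(3) + log(2) + 1)


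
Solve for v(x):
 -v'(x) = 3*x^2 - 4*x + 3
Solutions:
 v(x) = C1 - x^3 + 2*x^2 - 3*x


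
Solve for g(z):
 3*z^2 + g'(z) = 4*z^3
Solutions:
 g(z) = C1 + z^4 - z^3


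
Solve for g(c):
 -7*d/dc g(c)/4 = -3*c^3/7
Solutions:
 g(c) = C1 + 3*c^4/49


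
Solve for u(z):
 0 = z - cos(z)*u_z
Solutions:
 u(z) = C1 + Integral(z/cos(z), z)


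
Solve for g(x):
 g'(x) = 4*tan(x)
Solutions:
 g(x) = C1 - 4*log(cos(x))


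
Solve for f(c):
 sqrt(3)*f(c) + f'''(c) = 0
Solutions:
 f(c) = C3*exp(-3^(1/6)*c) + (C1*sin(3^(2/3)*c/2) + C2*cos(3^(2/3)*c/2))*exp(3^(1/6)*c/2)


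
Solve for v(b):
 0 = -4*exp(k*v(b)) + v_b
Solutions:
 v(b) = Piecewise((log(-1/(C1*k + 4*b*k))/k, Ne(k, 0)), (nan, True))
 v(b) = Piecewise((C1 + 4*b, Eq(k, 0)), (nan, True))


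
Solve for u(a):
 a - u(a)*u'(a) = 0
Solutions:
 u(a) = -sqrt(C1 + a^2)
 u(a) = sqrt(C1 + a^2)


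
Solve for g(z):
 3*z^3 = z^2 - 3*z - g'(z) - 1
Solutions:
 g(z) = C1 - 3*z^4/4 + z^3/3 - 3*z^2/2 - z


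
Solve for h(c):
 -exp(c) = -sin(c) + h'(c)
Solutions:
 h(c) = C1 - exp(c) - cos(c)


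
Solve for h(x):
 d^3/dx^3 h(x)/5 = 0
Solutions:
 h(x) = C1 + C2*x + C3*x^2


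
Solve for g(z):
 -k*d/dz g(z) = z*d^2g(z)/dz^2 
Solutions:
 g(z) = C1 + z^(1 - re(k))*(C2*sin(log(z)*Abs(im(k))) + C3*cos(log(z)*im(k)))


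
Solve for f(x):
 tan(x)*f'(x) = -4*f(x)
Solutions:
 f(x) = C1/sin(x)^4


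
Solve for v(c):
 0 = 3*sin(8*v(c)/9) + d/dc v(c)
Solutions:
 3*c + 9*log(cos(8*v(c)/9) - 1)/16 - 9*log(cos(8*v(c)/9) + 1)/16 = C1


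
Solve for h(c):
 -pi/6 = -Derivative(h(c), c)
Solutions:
 h(c) = C1 + pi*c/6


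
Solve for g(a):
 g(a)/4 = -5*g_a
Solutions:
 g(a) = C1*exp(-a/20)


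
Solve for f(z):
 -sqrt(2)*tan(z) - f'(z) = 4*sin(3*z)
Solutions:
 f(z) = C1 + sqrt(2)*log(cos(z)) + 4*cos(3*z)/3


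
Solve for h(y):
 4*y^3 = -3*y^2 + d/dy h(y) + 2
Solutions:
 h(y) = C1 + y^4 + y^3 - 2*y


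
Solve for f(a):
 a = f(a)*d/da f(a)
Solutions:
 f(a) = -sqrt(C1 + a^2)
 f(a) = sqrt(C1 + a^2)


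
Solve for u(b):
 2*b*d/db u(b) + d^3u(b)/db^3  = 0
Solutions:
 u(b) = C1 + Integral(C2*airyai(-2^(1/3)*b) + C3*airybi(-2^(1/3)*b), b)


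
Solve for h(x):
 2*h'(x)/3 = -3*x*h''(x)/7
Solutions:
 h(x) = C1 + C2/x^(5/9)


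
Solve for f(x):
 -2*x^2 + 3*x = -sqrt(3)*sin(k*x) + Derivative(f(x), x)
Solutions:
 f(x) = C1 - 2*x^3/3 + 3*x^2/2 - sqrt(3)*cos(k*x)/k


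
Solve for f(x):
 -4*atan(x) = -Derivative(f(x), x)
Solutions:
 f(x) = C1 + 4*x*atan(x) - 2*log(x^2 + 1)


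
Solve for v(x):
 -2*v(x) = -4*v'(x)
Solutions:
 v(x) = C1*exp(x/2)


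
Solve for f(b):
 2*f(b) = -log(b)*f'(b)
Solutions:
 f(b) = C1*exp(-2*li(b))


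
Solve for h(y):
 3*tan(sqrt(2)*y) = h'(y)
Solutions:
 h(y) = C1 - 3*sqrt(2)*log(cos(sqrt(2)*y))/2


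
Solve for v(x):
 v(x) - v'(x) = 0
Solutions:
 v(x) = C1*exp(x)


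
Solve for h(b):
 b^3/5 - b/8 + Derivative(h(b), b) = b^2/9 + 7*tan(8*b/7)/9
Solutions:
 h(b) = C1 - b^4/20 + b^3/27 + b^2/16 - 49*log(cos(8*b/7))/72


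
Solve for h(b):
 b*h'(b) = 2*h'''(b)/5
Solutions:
 h(b) = C1 + Integral(C2*airyai(2^(2/3)*5^(1/3)*b/2) + C3*airybi(2^(2/3)*5^(1/3)*b/2), b)


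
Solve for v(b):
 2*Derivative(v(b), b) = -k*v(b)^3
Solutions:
 v(b) = -sqrt(-1/(C1 - b*k))
 v(b) = sqrt(-1/(C1 - b*k))


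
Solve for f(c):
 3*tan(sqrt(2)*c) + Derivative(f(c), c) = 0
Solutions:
 f(c) = C1 + 3*sqrt(2)*log(cos(sqrt(2)*c))/2


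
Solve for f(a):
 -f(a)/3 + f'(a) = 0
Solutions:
 f(a) = C1*exp(a/3)


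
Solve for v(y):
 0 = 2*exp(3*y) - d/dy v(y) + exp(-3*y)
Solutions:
 v(y) = C1 + 2*exp(3*y)/3 - exp(-3*y)/3


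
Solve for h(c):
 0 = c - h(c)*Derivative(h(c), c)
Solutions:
 h(c) = -sqrt(C1 + c^2)
 h(c) = sqrt(C1 + c^2)


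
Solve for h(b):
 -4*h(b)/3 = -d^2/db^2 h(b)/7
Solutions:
 h(b) = C1*exp(-2*sqrt(21)*b/3) + C2*exp(2*sqrt(21)*b/3)


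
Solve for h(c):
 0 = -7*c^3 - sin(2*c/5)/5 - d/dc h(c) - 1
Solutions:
 h(c) = C1 - 7*c^4/4 - c + cos(2*c/5)/2


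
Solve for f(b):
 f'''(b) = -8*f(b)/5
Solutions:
 f(b) = C3*exp(-2*5^(2/3)*b/5) + (C1*sin(sqrt(3)*5^(2/3)*b/5) + C2*cos(sqrt(3)*5^(2/3)*b/5))*exp(5^(2/3)*b/5)


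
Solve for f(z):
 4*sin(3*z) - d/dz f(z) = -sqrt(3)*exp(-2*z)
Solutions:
 f(z) = C1 - 4*cos(3*z)/3 - sqrt(3)*exp(-2*z)/2


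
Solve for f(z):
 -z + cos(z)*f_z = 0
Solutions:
 f(z) = C1 + Integral(z/cos(z), z)


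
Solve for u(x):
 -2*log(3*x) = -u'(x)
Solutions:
 u(x) = C1 + 2*x*log(x) - 2*x + x*log(9)


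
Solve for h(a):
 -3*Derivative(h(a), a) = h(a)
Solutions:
 h(a) = C1*exp(-a/3)


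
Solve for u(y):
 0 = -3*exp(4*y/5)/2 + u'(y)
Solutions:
 u(y) = C1 + 15*exp(4*y/5)/8


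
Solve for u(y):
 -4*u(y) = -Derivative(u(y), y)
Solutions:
 u(y) = C1*exp(4*y)


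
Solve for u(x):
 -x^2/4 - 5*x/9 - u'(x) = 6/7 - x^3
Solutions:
 u(x) = C1 + x^4/4 - x^3/12 - 5*x^2/18 - 6*x/7


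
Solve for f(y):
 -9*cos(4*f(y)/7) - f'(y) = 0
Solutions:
 9*y - 7*log(sin(4*f(y)/7) - 1)/8 + 7*log(sin(4*f(y)/7) + 1)/8 = C1


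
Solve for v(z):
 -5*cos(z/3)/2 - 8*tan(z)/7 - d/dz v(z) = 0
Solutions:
 v(z) = C1 + 8*log(cos(z))/7 - 15*sin(z/3)/2


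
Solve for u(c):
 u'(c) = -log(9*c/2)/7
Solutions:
 u(c) = C1 - c*log(c)/7 - 2*c*log(3)/7 + c*log(2)/7 + c/7


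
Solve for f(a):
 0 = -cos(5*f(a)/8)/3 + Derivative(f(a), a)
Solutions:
 -a/3 - 4*log(sin(5*f(a)/8) - 1)/5 + 4*log(sin(5*f(a)/8) + 1)/5 = C1


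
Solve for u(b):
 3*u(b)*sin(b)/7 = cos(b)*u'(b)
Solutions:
 u(b) = C1/cos(b)^(3/7)


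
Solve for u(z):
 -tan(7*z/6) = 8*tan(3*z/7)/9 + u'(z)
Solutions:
 u(z) = C1 + 56*log(cos(3*z/7))/27 + 6*log(cos(7*z/6))/7


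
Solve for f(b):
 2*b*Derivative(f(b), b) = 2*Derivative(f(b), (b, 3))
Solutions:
 f(b) = C1 + Integral(C2*airyai(b) + C3*airybi(b), b)


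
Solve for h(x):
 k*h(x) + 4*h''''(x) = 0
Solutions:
 h(x) = C1*exp(-sqrt(2)*x*(-k)^(1/4)/2) + C2*exp(sqrt(2)*x*(-k)^(1/4)/2) + C3*exp(-sqrt(2)*I*x*(-k)^(1/4)/2) + C4*exp(sqrt(2)*I*x*(-k)^(1/4)/2)


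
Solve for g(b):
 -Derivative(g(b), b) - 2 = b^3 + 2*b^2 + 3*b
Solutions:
 g(b) = C1 - b^4/4 - 2*b^3/3 - 3*b^2/2 - 2*b


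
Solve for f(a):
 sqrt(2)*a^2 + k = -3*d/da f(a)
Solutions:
 f(a) = C1 - sqrt(2)*a^3/9 - a*k/3


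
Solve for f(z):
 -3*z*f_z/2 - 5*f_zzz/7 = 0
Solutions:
 f(z) = C1 + Integral(C2*airyai(-10^(2/3)*21^(1/3)*z/10) + C3*airybi(-10^(2/3)*21^(1/3)*z/10), z)


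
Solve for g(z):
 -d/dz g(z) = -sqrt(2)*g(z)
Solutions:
 g(z) = C1*exp(sqrt(2)*z)


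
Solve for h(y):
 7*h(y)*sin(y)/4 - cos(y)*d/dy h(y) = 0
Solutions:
 h(y) = C1/cos(y)^(7/4)


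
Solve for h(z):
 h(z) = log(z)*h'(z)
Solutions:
 h(z) = C1*exp(li(z))


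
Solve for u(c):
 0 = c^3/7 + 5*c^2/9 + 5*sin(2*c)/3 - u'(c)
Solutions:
 u(c) = C1 + c^4/28 + 5*c^3/27 - 5*cos(2*c)/6


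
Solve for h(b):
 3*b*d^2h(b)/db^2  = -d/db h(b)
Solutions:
 h(b) = C1 + C2*b^(2/3)


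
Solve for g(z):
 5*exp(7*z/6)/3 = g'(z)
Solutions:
 g(z) = C1 + 10*exp(7*z/6)/7


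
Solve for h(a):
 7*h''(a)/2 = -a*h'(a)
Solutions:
 h(a) = C1 + C2*erf(sqrt(7)*a/7)


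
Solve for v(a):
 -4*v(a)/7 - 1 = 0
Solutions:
 v(a) = -7/4


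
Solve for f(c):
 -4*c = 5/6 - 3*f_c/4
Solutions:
 f(c) = C1 + 8*c^2/3 + 10*c/9


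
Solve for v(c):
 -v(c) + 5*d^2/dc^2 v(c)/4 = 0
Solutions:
 v(c) = C1*exp(-2*sqrt(5)*c/5) + C2*exp(2*sqrt(5)*c/5)


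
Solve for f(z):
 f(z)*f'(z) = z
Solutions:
 f(z) = -sqrt(C1 + z^2)
 f(z) = sqrt(C1 + z^2)


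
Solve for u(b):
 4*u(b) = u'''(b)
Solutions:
 u(b) = C3*exp(2^(2/3)*b) + (C1*sin(2^(2/3)*sqrt(3)*b/2) + C2*cos(2^(2/3)*sqrt(3)*b/2))*exp(-2^(2/3)*b/2)


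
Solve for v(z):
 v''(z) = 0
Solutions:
 v(z) = C1 + C2*z


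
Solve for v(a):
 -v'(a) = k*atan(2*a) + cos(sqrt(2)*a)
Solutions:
 v(a) = C1 - k*(a*atan(2*a) - log(4*a^2 + 1)/4) - sqrt(2)*sin(sqrt(2)*a)/2


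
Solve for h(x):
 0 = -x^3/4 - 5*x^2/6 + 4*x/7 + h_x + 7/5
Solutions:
 h(x) = C1 + x^4/16 + 5*x^3/18 - 2*x^2/7 - 7*x/5


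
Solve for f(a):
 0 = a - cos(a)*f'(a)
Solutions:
 f(a) = C1 + Integral(a/cos(a), a)


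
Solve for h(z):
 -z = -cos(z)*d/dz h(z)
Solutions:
 h(z) = C1 + Integral(z/cos(z), z)


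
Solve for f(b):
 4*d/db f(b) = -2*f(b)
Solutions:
 f(b) = C1*exp(-b/2)


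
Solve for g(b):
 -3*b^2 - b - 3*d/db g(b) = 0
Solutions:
 g(b) = C1 - b^3/3 - b^2/6


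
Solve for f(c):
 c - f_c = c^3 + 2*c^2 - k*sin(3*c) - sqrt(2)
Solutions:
 f(c) = C1 - c^4/4 - 2*c^3/3 + c^2/2 + sqrt(2)*c - k*cos(3*c)/3


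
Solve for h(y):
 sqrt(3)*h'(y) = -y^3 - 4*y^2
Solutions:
 h(y) = C1 - sqrt(3)*y^4/12 - 4*sqrt(3)*y^3/9


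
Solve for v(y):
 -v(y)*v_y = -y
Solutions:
 v(y) = -sqrt(C1 + y^2)
 v(y) = sqrt(C1 + y^2)


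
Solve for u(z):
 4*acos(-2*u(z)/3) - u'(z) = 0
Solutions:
 Integral(1/acos(-2*_y/3), (_y, u(z))) = C1 + 4*z


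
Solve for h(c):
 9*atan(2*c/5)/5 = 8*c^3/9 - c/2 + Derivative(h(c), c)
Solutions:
 h(c) = C1 - 2*c^4/9 + c^2/4 + 9*c*atan(2*c/5)/5 - 9*log(4*c^2 + 25)/4


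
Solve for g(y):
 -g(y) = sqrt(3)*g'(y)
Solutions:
 g(y) = C1*exp(-sqrt(3)*y/3)


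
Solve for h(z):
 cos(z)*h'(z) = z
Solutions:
 h(z) = C1 + Integral(z/cos(z), z)


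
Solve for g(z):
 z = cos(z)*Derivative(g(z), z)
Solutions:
 g(z) = C1 + Integral(z/cos(z), z)


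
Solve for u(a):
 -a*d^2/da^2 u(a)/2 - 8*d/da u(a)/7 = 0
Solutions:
 u(a) = C1 + C2/a^(9/7)


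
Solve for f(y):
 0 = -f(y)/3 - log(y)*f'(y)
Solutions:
 f(y) = C1*exp(-li(y)/3)


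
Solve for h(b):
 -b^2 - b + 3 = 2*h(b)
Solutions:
 h(b) = -b^2/2 - b/2 + 3/2


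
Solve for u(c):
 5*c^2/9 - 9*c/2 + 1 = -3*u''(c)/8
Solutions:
 u(c) = C1 + C2*c - 10*c^4/81 + 2*c^3 - 4*c^2/3


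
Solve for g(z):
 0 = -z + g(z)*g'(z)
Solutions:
 g(z) = -sqrt(C1 + z^2)
 g(z) = sqrt(C1 + z^2)


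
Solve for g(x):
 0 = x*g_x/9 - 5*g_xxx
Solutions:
 g(x) = C1 + Integral(C2*airyai(75^(1/3)*x/15) + C3*airybi(75^(1/3)*x/15), x)


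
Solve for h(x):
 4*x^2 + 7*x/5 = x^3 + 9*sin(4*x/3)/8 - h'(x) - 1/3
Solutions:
 h(x) = C1 + x^4/4 - 4*x^3/3 - 7*x^2/10 - x/3 - 27*cos(4*x/3)/32


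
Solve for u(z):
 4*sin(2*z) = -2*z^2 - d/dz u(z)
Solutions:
 u(z) = C1 - 2*z^3/3 + 2*cos(2*z)


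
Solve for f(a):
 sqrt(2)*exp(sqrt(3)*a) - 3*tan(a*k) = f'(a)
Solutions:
 f(a) = C1 - 3*Piecewise((-log(cos(a*k))/k, Ne(k, 0)), (0, True)) + sqrt(6)*exp(sqrt(3)*a)/3


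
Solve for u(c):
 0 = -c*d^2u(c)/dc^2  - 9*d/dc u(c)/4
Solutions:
 u(c) = C1 + C2/c^(5/4)


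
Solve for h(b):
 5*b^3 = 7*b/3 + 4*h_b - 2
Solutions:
 h(b) = C1 + 5*b^4/16 - 7*b^2/24 + b/2


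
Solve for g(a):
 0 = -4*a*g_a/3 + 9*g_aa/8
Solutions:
 g(a) = C1 + C2*erfi(4*sqrt(3)*a/9)


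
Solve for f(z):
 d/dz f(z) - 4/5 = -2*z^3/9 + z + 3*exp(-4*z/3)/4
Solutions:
 f(z) = C1 - z^4/18 + z^2/2 + 4*z/5 - 9*exp(-4*z/3)/16


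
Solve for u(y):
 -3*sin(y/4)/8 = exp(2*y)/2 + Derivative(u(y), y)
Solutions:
 u(y) = C1 - exp(2*y)/4 + 3*cos(y/4)/2


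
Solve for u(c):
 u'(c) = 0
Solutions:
 u(c) = C1


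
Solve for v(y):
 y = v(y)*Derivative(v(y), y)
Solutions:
 v(y) = -sqrt(C1 + y^2)
 v(y) = sqrt(C1 + y^2)


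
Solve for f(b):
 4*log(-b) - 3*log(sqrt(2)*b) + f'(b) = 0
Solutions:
 f(b) = C1 - b*log(b) + b*(1 + 3*log(2)/2 - 4*I*pi)


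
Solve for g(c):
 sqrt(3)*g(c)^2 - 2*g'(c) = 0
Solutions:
 g(c) = -2/(C1 + sqrt(3)*c)


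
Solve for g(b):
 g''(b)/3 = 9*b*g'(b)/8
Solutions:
 g(b) = C1 + C2*erfi(3*sqrt(3)*b/4)


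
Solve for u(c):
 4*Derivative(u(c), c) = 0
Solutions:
 u(c) = C1


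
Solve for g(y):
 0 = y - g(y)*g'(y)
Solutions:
 g(y) = -sqrt(C1 + y^2)
 g(y) = sqrt(C1 + y^2)


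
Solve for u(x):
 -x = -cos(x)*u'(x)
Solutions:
 u(x) = C1 + Integral(x/cos(x), x)


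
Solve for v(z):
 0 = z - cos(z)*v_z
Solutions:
 v(z) = C1 + Integral(z/cos(z), z)


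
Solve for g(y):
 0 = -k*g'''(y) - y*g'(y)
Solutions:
 g(y) = C1 + Integral(C2*airyai(y*(-1/k)^(1/3)) + C3*airybi(y*(-1/k)^(1/3)), y)


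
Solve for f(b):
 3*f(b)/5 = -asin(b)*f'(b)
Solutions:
 f(b) = C1*exp(-3*Integral(1/asin(b), b)/5)


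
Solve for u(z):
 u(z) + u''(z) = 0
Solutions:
 u(z) = C1*sin(z) + C2*cos(z)


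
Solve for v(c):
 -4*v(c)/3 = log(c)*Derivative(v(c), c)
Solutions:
 v(c) = C1*exp(-4*li(c)/3)


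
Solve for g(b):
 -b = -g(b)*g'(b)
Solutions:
 g(b) = -sqrt(C1 + b^2)
 g(b) = sqrt(C1 + b^2)


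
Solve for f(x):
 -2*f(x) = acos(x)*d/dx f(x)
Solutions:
 f(x) = C1*exp(-2*Integral(1/acos(x), x))


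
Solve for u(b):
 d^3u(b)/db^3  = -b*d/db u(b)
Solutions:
 u(b) = C1 + Integral(C2*airyai(-b) + C3*airybi(-b), b)


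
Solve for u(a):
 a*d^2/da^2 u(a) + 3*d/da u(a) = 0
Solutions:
 u(a) = C1 + C2/a^2


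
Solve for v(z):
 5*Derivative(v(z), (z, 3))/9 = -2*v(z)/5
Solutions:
 v(z) = C3*exp(z*(-90^(1/3) + 3*10^(1/3)*3^(2/3))/20)*sin(3*10^(1/3)*3^(1/6)*z/10) + C4*exp(z*(-90^(1/3) + 3*10^(1/3)*3^(2/3))/20)*cos(3*10^(1/3)*3^(1/6)*z/10) + C5*exp(-z*(90^(1/3) + 3*10^(1/3)*3^(2/3))/20) + (C1*sin(3*10^(1/3)*3^(1/6)*z/10) + C2*cos(3*10^(1/3)*3^(1/6)*z/10))*exp(90^(1/3)*z/10)


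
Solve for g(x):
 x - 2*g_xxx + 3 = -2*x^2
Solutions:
 g(x) = C1 + C2*x + C3*x^2 + x^5/60 + x^4/48 + x^3/4


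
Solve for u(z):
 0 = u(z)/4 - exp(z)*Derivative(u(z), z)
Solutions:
 u(z) = C1*exp(-exp(-z)/4)


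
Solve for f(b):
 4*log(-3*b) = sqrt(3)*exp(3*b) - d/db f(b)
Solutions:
 f(b) = C1 - 4*b*log(-b) + 4*b*(1 - log(3)) + sqrt(3)*exp(3*b)/3


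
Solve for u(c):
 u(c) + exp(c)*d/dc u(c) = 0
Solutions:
 u(c) = C1*exp(exp(-c))


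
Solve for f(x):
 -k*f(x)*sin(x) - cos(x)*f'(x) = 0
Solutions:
 f(x) = C1*exp(k*log(cos(x)))


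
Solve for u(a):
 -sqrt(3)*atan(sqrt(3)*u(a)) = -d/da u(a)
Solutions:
 Integral(1/atan(sqrt(3)*_y), (_y, u(a))) = C1 + sqrt(3)*a


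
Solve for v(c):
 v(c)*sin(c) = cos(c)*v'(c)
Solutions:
 v(c) = C1/cos(c)


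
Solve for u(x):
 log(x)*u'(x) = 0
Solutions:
 u(x) = C1


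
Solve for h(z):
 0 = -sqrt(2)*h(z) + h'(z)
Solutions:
 h(z) = C1*exp(sqrt(2)*z)


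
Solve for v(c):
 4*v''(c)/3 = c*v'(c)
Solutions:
 v(c) = C1 + C2*erfi(sqrt(6)*c/4)


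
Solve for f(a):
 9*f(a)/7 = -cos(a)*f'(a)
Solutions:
 f(a) = C1*(sin(a) - 1)^(9/14)/(sin(a) + 1)^(9/14)


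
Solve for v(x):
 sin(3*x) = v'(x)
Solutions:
 v(x) = C1 - cos(3*x)/3


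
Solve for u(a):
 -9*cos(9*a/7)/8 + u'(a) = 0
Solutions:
 u(a) = C1 + 7*sin(9*a/7)/8


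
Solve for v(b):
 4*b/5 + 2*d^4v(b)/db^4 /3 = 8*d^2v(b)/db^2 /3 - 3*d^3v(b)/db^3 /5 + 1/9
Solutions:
 v(b) = C1 + C2*b + C3*exp(-5*b/2) + C4*exp(8*b/5) + b^3/20 + 31*b^2/2400


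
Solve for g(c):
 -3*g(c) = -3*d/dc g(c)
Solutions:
 g(c) = C1*exp(c)


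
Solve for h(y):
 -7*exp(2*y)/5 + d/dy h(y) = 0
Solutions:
 h(y) = C1 + 7*exp(2*y)/10


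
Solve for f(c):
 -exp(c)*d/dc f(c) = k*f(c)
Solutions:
 f(c) = C1*exp(k*exp(-c))


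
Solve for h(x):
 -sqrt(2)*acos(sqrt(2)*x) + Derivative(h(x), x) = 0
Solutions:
 h(x) = C1 + sqrt(2)*(x*acos(sqrt(2)*x) - sqrt(2)*sqrt(1 - 2*x^2)/2)


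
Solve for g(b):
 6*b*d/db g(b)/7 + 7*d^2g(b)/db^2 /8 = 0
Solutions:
 g(b) = C1 + C2*erf(2*sqrt(6)*b/7)


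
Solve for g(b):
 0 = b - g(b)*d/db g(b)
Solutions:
 g(b) = -sqrt(C1 + b^2)
 g(b) = sqrt(C1 + b^2)


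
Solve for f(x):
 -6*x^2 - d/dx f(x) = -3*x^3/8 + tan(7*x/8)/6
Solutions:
 f(x) = C1 + 3*x^4/32 - 2*x^3 + 4*log(cos(7*x/8))/21


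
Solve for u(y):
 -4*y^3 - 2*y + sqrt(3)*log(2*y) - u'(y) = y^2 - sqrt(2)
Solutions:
 u(y) = C1 - y^4 - y^3/3 - y^2 + sqrt(3)*y*log(y) - sqrt(3)*y + sqrt(3)*y*log(2) + sqrt(2)*y


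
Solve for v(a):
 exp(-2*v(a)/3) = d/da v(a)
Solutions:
 v(a) = 3*log(-sqrt(C1 + a)) - 3*log(3) + 3*log(6)/2
 v(a) = 3*log(C1 + a)/2 - 3*log(3) + 3*log(6)/2


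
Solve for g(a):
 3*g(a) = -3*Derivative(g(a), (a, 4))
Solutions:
 g(a) = (C1*sin(sqrt(2)*a/2) + C2*cos(sqrt(2)*a/2))*exp(-sqrt(2)*a/2) + (C3*sin(sqrt(2)*a/2) + C4*cos(sqrt(2)*a/2))*exp(sqrt(2)*a/2)


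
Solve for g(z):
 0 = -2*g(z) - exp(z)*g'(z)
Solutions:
 g(z) = C1*exp(2*exp(-z))


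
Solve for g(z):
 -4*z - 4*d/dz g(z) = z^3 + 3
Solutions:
 g(z) = C1 - z^4/16 - z^2/2 - 3*z/4


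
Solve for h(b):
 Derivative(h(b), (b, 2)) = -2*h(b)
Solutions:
 h(b) = C1*sin(sqrt(2)*b) + C2*cos(sqrt(2)*b)


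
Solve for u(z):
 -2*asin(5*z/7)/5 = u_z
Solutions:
 u(z) = C1 - 2*z*asin(5*z/7)/5 - 2*sqrt(49 - 25*z^2)/25


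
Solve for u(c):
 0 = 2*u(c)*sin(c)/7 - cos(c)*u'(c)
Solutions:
 u(c) = C1/cos(c)^(2/7)


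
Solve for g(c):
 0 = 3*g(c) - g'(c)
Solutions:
 g(c) = C1*exp(3*c)


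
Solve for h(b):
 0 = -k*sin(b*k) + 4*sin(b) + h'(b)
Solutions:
 h(b) = C1 + 4*cos(b) - cos(b*k)


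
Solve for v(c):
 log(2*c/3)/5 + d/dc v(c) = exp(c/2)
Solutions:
 v(c) = C1 - c*log(c)/5 + c*(-log(2) + 1 + log(3))/5 + 2*exp(c/2)


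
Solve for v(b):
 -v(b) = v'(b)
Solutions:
 v(b) = C1*exp(-b)


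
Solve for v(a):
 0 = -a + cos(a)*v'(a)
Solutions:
 v(a) = C1 + Integral(a/cos(a), a)


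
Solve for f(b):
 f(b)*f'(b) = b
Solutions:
 f(b) = -sqrt(C1 + b^2)
 f(b) = sqrt(C1 + b^2)


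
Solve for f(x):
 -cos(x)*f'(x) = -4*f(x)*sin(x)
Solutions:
 f(x) = C1/cos(x)^4


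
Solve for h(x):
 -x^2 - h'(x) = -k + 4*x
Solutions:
 h(x) = C1 + k*x - x^3/3 - 2*x^2


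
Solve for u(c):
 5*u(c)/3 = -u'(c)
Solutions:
 u(c) = C1*exp(-5*c/3)


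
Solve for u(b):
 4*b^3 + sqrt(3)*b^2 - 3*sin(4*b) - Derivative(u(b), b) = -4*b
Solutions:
 u(b) = C1 + b^4 + sqrt(3)*b^3/3 + 2*b^2 + 3*cos(4*b)/4


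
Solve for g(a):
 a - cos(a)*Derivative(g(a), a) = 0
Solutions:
 g(a) = C1 + Integral(a/cos(a), a)


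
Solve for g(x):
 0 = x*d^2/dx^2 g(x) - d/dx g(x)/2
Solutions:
 g(x) = C1 + C2*x^(3/2)


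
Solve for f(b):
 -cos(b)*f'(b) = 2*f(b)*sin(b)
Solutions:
 f(b) = C1*cos(b)^2


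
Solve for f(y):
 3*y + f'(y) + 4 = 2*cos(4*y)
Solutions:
 f(y) = C1 - 3*y^2/2 - 4*y + sin(4*y)/2


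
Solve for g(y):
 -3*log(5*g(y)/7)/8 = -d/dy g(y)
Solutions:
 -8*Integral(1/(log(_y) - log(7) + log(5)), (_y, g(y)))/3 = C1 - y


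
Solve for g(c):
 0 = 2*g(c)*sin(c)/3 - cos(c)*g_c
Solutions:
 g(c) = C1/cos(c)^(2/3)


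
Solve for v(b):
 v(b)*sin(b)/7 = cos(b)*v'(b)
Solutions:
 v(b) = C1/cos(b)^(1/7)


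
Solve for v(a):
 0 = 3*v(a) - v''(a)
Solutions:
 v(a) = C1*exp(-sqrt(3)*a) + C2*exp(sqrt(3)*a)


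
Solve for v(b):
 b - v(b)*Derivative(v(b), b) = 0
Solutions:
 v(b) = -sqrt(C1 + b^2)
 v(b) = sqrt(C1 + b^2)


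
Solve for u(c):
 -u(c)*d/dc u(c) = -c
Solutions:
 u(c) = -sqrt(C1 + c^2)
 u(c) = sqrt(C1 + c^2)


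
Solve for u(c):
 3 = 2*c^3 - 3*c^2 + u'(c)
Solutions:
 u(c) = C1 - c^4/2 + c^3 + 3*c


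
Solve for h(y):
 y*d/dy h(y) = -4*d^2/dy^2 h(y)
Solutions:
 h(y) = C1 + C2*erf(sqrt(2)*y/4)


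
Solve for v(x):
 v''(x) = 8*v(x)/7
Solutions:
 v(x) = C1*exp(-2*sqrt(14)*x/7) + C2*exp(2*sqrt(14)*x/7)


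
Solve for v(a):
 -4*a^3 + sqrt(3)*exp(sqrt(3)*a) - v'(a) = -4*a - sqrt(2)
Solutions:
 v(a) = C1 - a^4 + 2*a^2 + sqrt(2)*a + exp(sqrt(3)*a)


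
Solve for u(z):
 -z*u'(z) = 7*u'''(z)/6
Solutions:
 u(z) = C1 + Integral(C2*airyai(-6^(1/3)*7^(2/3)*z/7) + C3*airybi(-6^(1/3)*7^(2/3)*z/7), z)


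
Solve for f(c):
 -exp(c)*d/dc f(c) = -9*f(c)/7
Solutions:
 f(c) = C1*exp(-9*exp(-c)/7)


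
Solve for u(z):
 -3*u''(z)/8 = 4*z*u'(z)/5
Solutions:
 u(z) = C1 + C2*erf(4*sqrt(15)*z/15)


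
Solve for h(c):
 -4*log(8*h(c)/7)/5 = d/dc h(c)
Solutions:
 5*Integral(1/(log(_y) - log(7) + 3*log(2)), (_y, h(c)))/4 = C1 - c


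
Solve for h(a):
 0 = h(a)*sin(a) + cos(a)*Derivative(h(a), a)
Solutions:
 h(a) = C1*cos(a)


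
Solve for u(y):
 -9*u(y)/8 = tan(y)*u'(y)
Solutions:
 u(y) = C1/sin(y)^(9/8)


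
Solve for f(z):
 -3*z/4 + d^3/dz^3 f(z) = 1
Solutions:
 f(z) = C1 + C2*z + C3*z^2 + z^4/32 + z^3/6


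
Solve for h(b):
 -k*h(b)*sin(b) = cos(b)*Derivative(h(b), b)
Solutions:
 h(b) = C1*exp(k*log(cos(b)))


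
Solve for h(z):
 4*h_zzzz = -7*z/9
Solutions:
 h(z) = C1 + C2*z + C3*z^2 + C4*z^3 - 7*z^5/4320


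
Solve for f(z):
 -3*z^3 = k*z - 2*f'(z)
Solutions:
 f(z) = C1 + k*z^2/4 + 3*z^4/8


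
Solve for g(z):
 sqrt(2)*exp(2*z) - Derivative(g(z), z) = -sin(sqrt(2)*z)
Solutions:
 g(z) = C1 + sqrt(2)*exp(2*z)/2 - sqrt(2)*cos(sqrt(2)*z)/2


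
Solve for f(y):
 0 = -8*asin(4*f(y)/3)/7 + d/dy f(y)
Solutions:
 Integral(1/asin(4*_y/3), (_y, f(y))) = C1 + 8*y/7


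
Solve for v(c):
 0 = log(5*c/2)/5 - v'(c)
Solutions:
 v(c) = C1 + c*log(c)/5 - c/5 - c*log(2)/5 + c*log(5)/5


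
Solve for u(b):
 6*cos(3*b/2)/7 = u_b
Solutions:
 u(b) = C1 + 4*sin(3*b/2)/7


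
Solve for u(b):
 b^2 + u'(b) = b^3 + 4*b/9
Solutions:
 u(b) = C1 + b^4/4 - b^3/3 + 2*b^2/9


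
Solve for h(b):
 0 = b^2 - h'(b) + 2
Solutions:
 h(b) = C1 + b^3/3 + 2*b


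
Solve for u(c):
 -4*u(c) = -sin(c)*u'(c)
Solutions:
 u(c) = C1*(cos(c)^2 - 2*cos(c) + 1)/(cos(c)^2 + 2*cos(c) + 1)


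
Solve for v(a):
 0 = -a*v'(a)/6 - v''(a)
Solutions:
 v(a) = C1 + C2*erf(sqrt(3)*a/6)


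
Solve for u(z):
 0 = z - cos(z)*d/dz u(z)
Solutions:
 u(z) = C1 + Integral(z/cos(z), z)


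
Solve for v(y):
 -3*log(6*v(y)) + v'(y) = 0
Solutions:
 -Integral(1/(log(_y) + log(6)), (_y, v(y)))/3 = C1 - y


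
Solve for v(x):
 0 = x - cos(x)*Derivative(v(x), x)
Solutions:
 v(x) = C1 + Integral(x/cos(x), x)


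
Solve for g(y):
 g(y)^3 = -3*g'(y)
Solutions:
 g(y) = -sqrt(6)*sqrt(-1/(C1 - y))/2
 g(y) = sqrt(6)*sqrt(-1/(C1 - y))/2


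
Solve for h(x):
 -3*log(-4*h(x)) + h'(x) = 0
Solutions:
 -Integral(1/(log(-_y) + 2*log(2)), (_y, h(x)))/3 = C1 - x


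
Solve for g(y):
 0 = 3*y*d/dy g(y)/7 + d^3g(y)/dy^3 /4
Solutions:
 g(y) = C1 + Integral(C2*airyai(-12^(1/3)*7^(2/3)*y/7) + C3*airybi(-12^(1/3)*7^(2/3)*y/7), y)


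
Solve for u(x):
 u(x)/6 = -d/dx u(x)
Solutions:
 u(x) = C1*exp(-x/6)


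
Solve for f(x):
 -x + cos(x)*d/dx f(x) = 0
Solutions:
 f(x) = C1 + Integral(x/cos(x), x)


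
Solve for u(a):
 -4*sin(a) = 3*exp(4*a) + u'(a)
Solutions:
 u(a) = C1 - 3*exp(4*a)/4 + 4*cos(a)


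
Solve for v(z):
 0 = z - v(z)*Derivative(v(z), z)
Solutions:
 v(z) = -sqrt(C1 + z^2)
 v(z) = sqrt(C1 + z^2)


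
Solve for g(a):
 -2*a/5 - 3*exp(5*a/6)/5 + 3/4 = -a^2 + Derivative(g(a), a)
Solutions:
 g(a) = C1 + a^3/3 - a^2/5 + 3*a/4 - 18*exp(5*a/6)/25


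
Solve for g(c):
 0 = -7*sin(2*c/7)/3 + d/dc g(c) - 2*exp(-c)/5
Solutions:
 g(c) = C1 - 49*cos(2*c/7)/6 - 2*exp(-c)/5


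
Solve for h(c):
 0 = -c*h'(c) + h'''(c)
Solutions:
 h(c) = C1 + Integral(C2*airyai(c) + C3*airybi(c), c)


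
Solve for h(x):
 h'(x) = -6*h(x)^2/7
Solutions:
 h(x) = 7/(C1 + 6*x)


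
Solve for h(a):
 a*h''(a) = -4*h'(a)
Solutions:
 h(a) = C1 + C2/a^3


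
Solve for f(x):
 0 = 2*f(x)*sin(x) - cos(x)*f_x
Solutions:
 f(x) = C1/cos(x)^2


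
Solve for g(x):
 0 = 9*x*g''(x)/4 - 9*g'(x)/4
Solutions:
 g(x) = C1 + C2*x^2


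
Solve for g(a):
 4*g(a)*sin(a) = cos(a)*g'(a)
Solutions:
 g(a) = C1/cos(a)^4


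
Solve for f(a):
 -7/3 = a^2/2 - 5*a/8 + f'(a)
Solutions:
 f(a) = C1 - a^3/6 + 5*a^2/16 - 7*a/3


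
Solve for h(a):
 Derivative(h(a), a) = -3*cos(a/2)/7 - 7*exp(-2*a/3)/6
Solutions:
 h(a) = C1 - 6*sin(a/2)/7 + 7*exp(-2*a/3)/4


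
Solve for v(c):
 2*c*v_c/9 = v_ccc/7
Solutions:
 v(c) = C1 + Integral(C2*airyai(42^(1/3)*c/3) + C3*airybi(42^(1/3)*c/3), c)


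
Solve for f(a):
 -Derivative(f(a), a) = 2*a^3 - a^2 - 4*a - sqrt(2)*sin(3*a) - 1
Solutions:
 f(a) = C1 - a^4/2 + a^3/3 + 2*a^2 + a - sqrt(2)*cos(3*a)/3


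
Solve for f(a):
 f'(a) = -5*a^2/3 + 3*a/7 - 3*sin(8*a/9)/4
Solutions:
 f(a) = C1 - 5*a^3/9 + 3*a^2/14 + 27*cos(8*a/9)/32


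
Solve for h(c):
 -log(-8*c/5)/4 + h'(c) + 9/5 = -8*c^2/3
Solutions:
 h(c) = C1 - 8*c^3/9 + c*log(-c)/4 + c*(-41 - 5*log(5) + 15*log(2))/20


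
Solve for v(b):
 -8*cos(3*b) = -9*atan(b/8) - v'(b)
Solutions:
 v(b) = C1 - 9*b*atan(b/8) + 36*log(b^2 + 64) + 8*sin(3*b)/3


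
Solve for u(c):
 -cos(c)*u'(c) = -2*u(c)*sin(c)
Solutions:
 u(c) = C1/cos(c)^2


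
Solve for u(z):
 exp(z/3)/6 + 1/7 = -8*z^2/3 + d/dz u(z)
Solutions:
 u(z) = C1 + 8*z^3/9 + z/7 + exp(z/3)/2


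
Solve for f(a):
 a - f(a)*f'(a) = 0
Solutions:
 f(a) = -sqrt(C1 + a^2)
 f(a) = sqrt(C1 + a^2)


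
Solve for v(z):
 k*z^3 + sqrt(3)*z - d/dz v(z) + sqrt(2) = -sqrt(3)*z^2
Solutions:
 v(z) = C1 + k*z^4/4 + sqrt(3)*z^3/3 + sqrt(3)*z^2/2 + sqrt(2)*z


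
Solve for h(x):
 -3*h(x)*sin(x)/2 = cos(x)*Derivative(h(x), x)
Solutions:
 h(x) = C1*cos(x)^(3/2)


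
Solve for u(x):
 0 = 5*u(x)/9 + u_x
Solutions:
 u(x) = C1*exp(-5*x/9)


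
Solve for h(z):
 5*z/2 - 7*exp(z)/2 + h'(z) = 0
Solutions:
 h(z) = C1 - 5*z^2/4 + 7*exp(z)/2


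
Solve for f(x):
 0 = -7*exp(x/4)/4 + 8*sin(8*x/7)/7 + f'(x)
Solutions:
 f(x) = C1 + 7*exp(x/4) + cos(8*x/7)


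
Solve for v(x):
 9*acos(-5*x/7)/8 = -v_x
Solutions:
 v(x) = C1 - 9*x*acos(-5*x/7)/8 - 9*sqrt(49 - 25*x^2)/40


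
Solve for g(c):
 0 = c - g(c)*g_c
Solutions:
 g(c) = -sqrt(C1 + c^2)
 g(c) = sqrt(C1 + c^2)


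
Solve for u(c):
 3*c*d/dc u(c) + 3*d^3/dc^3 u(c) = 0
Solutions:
 u(c) = C1 + Integral(C2*airyai(-c) + C3*airybi(-c), c)


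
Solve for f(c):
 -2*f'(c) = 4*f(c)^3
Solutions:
 f(c) = -sqrt(2)*sqrt(-1/(C1 - 2*c))/2
 f(c) = sqrt(2)*sqrt(-1/(C1 - 2*c))/2


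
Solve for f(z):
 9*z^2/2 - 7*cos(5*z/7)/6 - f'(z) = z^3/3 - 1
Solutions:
 f(z) = C1 - z^4/12 + 3*z^3/2 + z - 49*sin(5*z/7)/30


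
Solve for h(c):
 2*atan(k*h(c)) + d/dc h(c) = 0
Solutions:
 Integral(1/atan(_y*k), (_y, h(c))) = C1 - 2*c


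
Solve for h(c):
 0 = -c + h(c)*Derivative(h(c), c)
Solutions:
 h(c) = -sqrt(C1 + c^2)
 h(c) = sqrt(C1 + c^2)


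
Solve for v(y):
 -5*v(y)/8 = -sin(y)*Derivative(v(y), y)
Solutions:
 v(y) = C1*(cos(y) - 1)^(5/16)/(cos(y) + 1)^(5/16)


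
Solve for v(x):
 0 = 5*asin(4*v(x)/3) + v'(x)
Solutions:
 Integral(1/asin(4*_y/3), (_y, v(x))) = C1 - 5*x


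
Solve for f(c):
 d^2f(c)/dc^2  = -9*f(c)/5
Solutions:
 f(c) = C1*sin(3*sqrt(5)*c/5) + C2*cos(3*sqrt(5)*c/5)


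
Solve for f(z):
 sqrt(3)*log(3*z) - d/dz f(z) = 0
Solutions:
 f(z) = C1 + sqrt(3)*z*log(z) - sqrt(3)*z + sqrt(3)*z*log(3)


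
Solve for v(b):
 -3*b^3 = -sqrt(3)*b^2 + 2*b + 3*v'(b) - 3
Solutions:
 v(b) = C1 - b^4/4 + sqrt(3)*b^3/9 - b^2/3 + b


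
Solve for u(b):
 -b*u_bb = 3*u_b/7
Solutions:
 u(b) = C1 + C2*b^(4/7)


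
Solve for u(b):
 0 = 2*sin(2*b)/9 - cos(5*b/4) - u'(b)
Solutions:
 u(b) = C1 - 4*sin(5*b/4)/5 - cos(2*b)/9


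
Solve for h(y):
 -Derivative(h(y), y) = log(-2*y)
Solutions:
 h(y) = C1 - y*log(-y) + y*(1 - log(2))


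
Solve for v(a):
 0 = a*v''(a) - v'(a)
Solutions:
 v(a) = C1 + C2*a^2


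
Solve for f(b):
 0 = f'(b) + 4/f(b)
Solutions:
 f(b) = -sqrt(C1 - 8*b)
 f(b) = sqrt(C1 - 8*b)


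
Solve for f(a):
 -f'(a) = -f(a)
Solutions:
 f(a) = C1*exp(a)


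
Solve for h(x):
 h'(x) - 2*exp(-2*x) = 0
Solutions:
 h(x) = C1 - exp(-2*x)


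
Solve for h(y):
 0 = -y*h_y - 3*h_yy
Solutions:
 h(y) = C1 + C2*erf(sqrt(6)*y/6)


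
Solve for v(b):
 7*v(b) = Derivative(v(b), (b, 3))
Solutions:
 v(b) = C3*exp(7^(1/3)*b) + (C1*sin(sqrt(3)*7^(1/3)*b/2) + C2*cos(sqrt(3)*7^(1/3)*b/2))*exp(-7^(1/3)*b/2)


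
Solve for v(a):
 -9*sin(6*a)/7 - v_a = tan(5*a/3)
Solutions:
 v(a) = C1 + 3*log(cos(5*a/3))/5 + 3*cos(6*a)/14


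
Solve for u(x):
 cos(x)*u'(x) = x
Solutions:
 u(x) = C1 + Integral(x/cos(x), x)


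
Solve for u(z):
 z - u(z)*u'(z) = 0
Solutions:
 u(z) = -sqrt(C1 + z^2)
 u(z) = sqrt(C1 + z^2)


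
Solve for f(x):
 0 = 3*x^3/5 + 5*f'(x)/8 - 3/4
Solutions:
 f(x) = C1 - 6*x^4/25 + 6*x/5


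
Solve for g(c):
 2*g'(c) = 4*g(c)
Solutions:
 g(c) = C1*exp(2*c)


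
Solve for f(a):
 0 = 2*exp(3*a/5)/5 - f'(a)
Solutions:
 f(a) = C1 + 2*exp(3*a/5)/3


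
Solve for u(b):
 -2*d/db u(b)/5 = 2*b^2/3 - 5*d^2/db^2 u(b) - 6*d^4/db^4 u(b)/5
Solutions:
 u(b) = C1 + C2*exp(2^(1/3)*b*(-(18 + sqrt(31574))^(1/3) + 25*2^(1/3)/(18 + sqrt(31574))^(1/3))/12)*sin(2^(1/3)*sqrt(3)*b*(25*2^(1/3)/(18 + sqrt(31574))^(1/3) + (18 + sqrt(31574))^(1/3))/12) + C3*exp(2^(1/3)*b*(-(18 + sqrt(31574))^(1/3) + 25*2^(1/3)/(18 + sqrt(31574))^(1/3))/12)*cos(2^(1/3)*sqrt(3)*b*(25*2^(1/3)/(18 + sqrt(31574))^(1/3) + (18 + sqrt(31574))^(1/3))/12) + C4*exp(-2^(1/3)*b*(-(18 + sqrt(31574))^(1/3) + 25*2^(1/3)/(18 + sqrt(31574))^(1/3))/6) - 5*b^3/9 - 125*b^2/6 - 3125*b/6


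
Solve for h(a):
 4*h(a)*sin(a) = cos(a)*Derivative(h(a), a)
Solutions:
 h(a) = C1/cos(a)^4


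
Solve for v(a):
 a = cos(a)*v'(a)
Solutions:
 v(a) = C1 + Integral(a/cos(a), a)


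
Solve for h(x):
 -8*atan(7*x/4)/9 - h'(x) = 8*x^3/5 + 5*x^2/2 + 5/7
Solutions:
 h(x) = C1 - 2*x^4/5 - 5*x^3/6 - 8*x*atan(7*x/4)/9 - 5*x/7 + 16*log(49*x^2 + 16)/63


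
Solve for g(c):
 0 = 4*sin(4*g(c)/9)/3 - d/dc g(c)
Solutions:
 -4*c/3 + 9*log(cos(4*g(c)/9) - 1)/8 - 9*log(cos(4*g(c)/9) + 1)/8 = C1


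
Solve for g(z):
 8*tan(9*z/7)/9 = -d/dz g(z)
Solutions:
 g(z) = C1 + 56*log(cos(9*z/7))/81


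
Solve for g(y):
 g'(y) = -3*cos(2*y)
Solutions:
 g(y) = C1 - 3*sin(2*y)/2


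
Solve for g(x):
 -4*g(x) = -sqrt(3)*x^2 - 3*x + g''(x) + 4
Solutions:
 g(x) = C1*sin(2*x) + C2*cos(2*x) + sqrt(3)*x^2/4 + 3*x/4 - 1 - sqrt(3)/8


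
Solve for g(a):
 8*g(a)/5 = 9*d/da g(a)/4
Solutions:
 g(a) = C1*exp(32*a/45)


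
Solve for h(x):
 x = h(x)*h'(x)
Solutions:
 h(x) = -sqrt(C1 + x^2)
 h(x) = sqrt(C1 + x^2)


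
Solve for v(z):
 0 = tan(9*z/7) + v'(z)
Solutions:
 v(z) = C1 + 7*log(cos(9*z/7))/9


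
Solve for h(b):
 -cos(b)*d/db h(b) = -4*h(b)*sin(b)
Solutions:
 h(b) = C1/cos(b)^4


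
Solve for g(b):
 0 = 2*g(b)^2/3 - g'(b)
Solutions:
 g(b) = -3/(C1 + 2*b)


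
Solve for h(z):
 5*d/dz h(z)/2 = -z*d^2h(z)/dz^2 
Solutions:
 h(z) = C1 + C2/z^(3/2)


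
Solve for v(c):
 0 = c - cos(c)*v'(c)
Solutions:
 v(c) = C1 + Integral(c/cos(c), c)


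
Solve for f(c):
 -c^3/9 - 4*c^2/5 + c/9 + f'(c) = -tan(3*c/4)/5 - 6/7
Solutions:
 f(c) = C1 + c^4/36 + 4*c^3/15 - c^2/18 - 6*c/7 + 4*log(cos(3*c/4))/15


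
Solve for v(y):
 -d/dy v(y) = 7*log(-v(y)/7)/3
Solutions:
 3*Integral(1/(log(-_y) - log(7)), (_y, v(y)))/7 = C1 - y


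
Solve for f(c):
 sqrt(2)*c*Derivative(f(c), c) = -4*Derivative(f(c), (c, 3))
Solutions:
 f(c) = C1 + Integral(C2*airyai(-sqrt(2)*c/2) + C3*airybi(-sqrt(2)*c/2), c)


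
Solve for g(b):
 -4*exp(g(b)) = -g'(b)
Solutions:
 g(b) = log(-1/(C1 + 4*b))


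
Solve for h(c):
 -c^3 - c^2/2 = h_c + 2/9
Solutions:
 h(c) = C1 - c^4/4 - c^3/6 - 2*c/9


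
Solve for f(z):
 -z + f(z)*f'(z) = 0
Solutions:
 f(z) = -sqrt(C1 + z^2)
 f(z) = sqrt(C1 + z^2)


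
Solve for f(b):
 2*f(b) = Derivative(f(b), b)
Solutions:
 f(b) = C1*exp(2*b)


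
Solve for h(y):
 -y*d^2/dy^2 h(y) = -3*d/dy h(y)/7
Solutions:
 h(y) = C1 + C2*y^(10/7)


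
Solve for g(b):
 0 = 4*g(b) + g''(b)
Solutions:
 g(b) = C1*sin(2*b) + C2*cos(2*b)


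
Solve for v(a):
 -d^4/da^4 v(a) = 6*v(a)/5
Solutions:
 v(a) = (C1*sin(10^(3/4)*3^(1/4)*a/10) + C2*cos(10^(3/4)*3^(1/4)*a/10))*exp(-10^(3/4)*3^(1/4)*a/10) + (C3*sin(10^(3/4)*3^(1/4)*a/10) + C4*cos(10^(3/4)*3^(1/4)*a/10))*exp(10^(3/4)*3^(1/4)*a/10)


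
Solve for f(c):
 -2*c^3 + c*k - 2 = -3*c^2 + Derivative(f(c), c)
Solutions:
 f(c) = C1 - c^4/2 + c^3 + c^2*k/2 - 2*c


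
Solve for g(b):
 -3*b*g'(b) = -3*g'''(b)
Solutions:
 g(b) = C1 + Integral(C2*airyai(b) + C3*airybi(b), b)


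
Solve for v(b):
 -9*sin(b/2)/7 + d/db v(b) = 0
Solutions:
 v(b) = C1 - 18*cos(b/2)/7


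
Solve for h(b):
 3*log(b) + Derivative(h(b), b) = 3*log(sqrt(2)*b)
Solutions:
 h(b) = C1 + 3*b*log(2)/2


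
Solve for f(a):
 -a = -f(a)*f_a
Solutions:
 f(a) = -sqrt(C1 + a^2)
 f(a) = sqrt(C1 + a^2)


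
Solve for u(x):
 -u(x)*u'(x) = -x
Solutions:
 u(x) = -sqrt(C1 + x^2)
 u(x) = sqrt(C1 + x^2)


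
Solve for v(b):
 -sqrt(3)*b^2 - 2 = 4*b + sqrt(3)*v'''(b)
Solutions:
 v(b) = C1 + C2*b + C3*b^2 - b^5/60 - sqrt(3)*b^4/18 - sqrt(3)*b^3/9


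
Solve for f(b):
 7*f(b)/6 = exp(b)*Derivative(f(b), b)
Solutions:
 f(b) = C1*exp(-7*exp(-b)/6)


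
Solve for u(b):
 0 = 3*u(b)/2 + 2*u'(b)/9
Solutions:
 u(b) = C1*exp(-27*b/4)


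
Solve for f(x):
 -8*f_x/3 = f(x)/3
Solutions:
 f(x) = C1*exp(-x/8)


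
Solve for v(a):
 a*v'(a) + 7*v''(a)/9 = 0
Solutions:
 v(a) = C1 + C2*erf(3*sqrt(14)*a/14)


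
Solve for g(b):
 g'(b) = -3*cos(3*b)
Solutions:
 g(b) = C1 - sin(3*b)


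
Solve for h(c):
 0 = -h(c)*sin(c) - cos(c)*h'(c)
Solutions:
 h(c) = C1*cos(c)


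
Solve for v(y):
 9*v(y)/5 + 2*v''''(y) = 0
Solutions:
 v(y) = (C1*sin(2^(1/4)*sqrt(3)*5^(3/4)*y/10) + C2*cos(2^(1/4)*sqrt(3)*5^(3/4)*y/10))*exp(-2^(1/4)*sqrt(3)*5^(3/4)*y/10) + (C3*sin(2^(1/4)*sqrt(3)*5^(3/4)*y/10) + C4*cos(2^(1/4)*sqrt(3)*5^(3/4)*y/10))*exp(2^(1/4)*sqrt(3)*5^(3/4)*y/10)


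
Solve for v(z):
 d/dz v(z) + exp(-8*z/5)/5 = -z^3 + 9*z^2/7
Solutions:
 v(z) = C1 - z^4/4 + 3*z^3/7 + exp(-8*z/5)/8


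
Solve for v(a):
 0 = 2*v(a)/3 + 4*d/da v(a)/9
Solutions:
 v(a) = C1*exp(-3*a/2)


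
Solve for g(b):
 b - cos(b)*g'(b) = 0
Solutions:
 g(b) = C1 + Integral(b/cos(b), b)


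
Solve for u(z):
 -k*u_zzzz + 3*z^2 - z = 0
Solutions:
 u(z) = C1 + C2*z + C3*z^2 + C4*z^3 + z^6/(120*k) - z^5/(120*k)


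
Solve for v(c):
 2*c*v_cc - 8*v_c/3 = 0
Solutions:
 v(c) = C1 + C2*c^(7/3)


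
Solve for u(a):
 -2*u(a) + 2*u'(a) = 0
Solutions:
 u(a) = C1*exp(a)


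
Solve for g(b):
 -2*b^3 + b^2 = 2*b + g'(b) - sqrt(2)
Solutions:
 g(b) = C1 - b^4/2 + b^3/3 - b^2 + sqrt(2)*b


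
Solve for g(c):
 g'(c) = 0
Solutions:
 g(c) = C1


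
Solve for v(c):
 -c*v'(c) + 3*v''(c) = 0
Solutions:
 v(c) = C1 + C2*erfi(sqrt(6)*c/6)


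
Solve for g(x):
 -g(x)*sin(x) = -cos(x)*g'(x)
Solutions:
 g(x) = C1/cos(x)


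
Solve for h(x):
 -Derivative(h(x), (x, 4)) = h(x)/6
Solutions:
 h(x) = (C1*sin(2^(1/4)*3^(3/4)*x/6) + C2*cos(2^(1/4)*3^(3/4)*x/6))*exp(-2^(1/4)*3^(3/4)*x/6) + (C3*sin(2^(1/4)*3^(3/4)*x/6) + C4*cos(2^(1/4)*3^(3/4)*x/6))*exp(2^(1/4)*3^(3/4)*x/6)


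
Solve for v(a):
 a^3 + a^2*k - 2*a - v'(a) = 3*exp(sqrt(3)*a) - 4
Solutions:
 v(a) = C1 + a^4/4 + a^3*k/3 - a^2 + 4*a - sqrt(3)*exp(sqrt(3)*a)


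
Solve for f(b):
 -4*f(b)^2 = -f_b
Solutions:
 f(b) = -1/(C1 + 4*b)


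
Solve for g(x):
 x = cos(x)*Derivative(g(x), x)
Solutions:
 g(x) = C1 + Integral(x/cos(x), x)


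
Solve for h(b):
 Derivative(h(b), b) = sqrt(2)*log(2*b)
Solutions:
 h(b) = C1 + sqrt(2)*b*log(b) - sqrt(2)*b + sqrt(2)*b*log(2)


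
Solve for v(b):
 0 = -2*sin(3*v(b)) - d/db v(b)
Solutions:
 v(b) = -acos((-C1 - exp(12*b))/(C1 - exp(12*b)))/3 + 2*pi/3
 v(b) = acos((-C1 - exp(12*b))/(C1 - exp(12*b)))/3


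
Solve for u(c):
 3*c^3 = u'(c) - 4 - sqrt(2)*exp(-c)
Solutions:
 u(c) = C1 + 3*c^4/4 + 4*c - sqrt(2)*exp(-c)


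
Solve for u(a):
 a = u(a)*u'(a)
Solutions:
 u(a) = -sqrt(C1 + a^2)
 u(a) = sqrt(C1 + a^2)
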